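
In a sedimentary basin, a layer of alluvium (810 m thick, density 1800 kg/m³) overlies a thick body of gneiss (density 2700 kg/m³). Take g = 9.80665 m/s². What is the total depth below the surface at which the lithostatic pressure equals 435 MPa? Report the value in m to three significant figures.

16700 m

Pressure at base of upper layers: 1800×9.80665×810 = 1.430×10^7 Pa = 14.30 MPa
Remaining pressure to be supplied by gneiss: 4.350×10^8 − 1.430×10^7 = 4.207×10^8 Pa
Additional depth in gneiss = 4.207×10^8 Pa / (2700 kg/m³ × 9.80665 m/s²) = 15889 m
Total depth = 810 m + 15889 m = 16699 m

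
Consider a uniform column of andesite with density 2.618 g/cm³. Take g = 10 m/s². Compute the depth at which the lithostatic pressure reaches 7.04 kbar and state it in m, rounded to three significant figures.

h = P/(ρg) = 7.04 kbar / (2618 kg/m³ × 10 m/s²) = 7.040×10^8 Pa / 26180 Pa/m = 26891 m

26900 m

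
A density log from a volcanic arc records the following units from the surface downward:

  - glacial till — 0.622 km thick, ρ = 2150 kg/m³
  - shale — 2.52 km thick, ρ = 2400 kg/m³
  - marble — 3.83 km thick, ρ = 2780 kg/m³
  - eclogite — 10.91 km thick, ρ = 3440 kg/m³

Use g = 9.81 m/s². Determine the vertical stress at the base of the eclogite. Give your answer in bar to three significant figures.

glacial till: 2150 kg/m³ × 9.81 m/s² × 622 m = 1.312×10^7 Pa = 131.2 bar
shale: 2400 kg/m³ × 9.81 m/s² × 2520 m = 5.933×10^7 Pa = 593.3 bar
marble: 2780 kg/m³ × 9.81 m/s² × 3830 m = 1.045×10^8 Pa = 1045 bar
eclogite: 3440 kg/m³ × 9.81 m/s² × 10910 m = 3.682×10^8 Pa = 3682 bar
Total = 131.2 + 593.3 + 1045 + 3682 = 5450.7 bar

5450 bar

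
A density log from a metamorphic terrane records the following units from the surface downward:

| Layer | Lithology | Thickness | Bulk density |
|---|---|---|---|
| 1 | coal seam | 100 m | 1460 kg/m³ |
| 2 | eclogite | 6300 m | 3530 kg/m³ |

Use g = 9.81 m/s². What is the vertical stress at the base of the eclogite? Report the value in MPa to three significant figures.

220 MPa

coal seam: 1460 kg/m³ × 9.81 m/s² × 100 m = 1.432×10^6 Pa = 1.432 MPa
eclogite: 3530 kg/m³ × 9.81 m/s² × 6300 m = 2.182×10^8 Pa = 218.2 MPa
Total = 1.432 + 218.2 = 219.60 MPa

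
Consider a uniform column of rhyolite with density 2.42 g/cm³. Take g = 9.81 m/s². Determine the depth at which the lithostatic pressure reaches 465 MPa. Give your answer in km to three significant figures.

19.6 km

h = P/(ρg) = 465 MPa / (2420 kg/m³ × 9.81 m/s²) = 4.650×10^8 Pa / 23740 Pa/m = 19587 m
= 19.587 km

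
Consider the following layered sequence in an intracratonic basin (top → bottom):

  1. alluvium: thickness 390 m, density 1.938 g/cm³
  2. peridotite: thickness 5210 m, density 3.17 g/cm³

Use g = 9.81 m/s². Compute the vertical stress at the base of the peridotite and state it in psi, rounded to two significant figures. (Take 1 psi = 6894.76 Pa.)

alluvium: 1938 kg/m³ × 9.81 m/s² × 390 m = 7.415×10^6 Pa = 1075 psi
peridotite: 3170 kg/m³ × 9.81 m/s² × 5210 m = 1.620×10^8 Pa = 23499 psi
Total = 1075 + 23499 = 24574 psi

25000 psi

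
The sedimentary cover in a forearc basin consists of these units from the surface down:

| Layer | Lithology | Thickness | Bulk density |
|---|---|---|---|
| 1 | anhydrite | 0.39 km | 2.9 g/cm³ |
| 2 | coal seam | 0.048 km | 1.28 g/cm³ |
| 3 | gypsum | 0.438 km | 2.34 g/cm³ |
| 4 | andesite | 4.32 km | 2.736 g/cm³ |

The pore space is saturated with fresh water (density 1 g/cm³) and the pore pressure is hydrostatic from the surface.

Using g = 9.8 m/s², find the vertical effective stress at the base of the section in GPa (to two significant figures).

Overburden (lithostatic) stress σ_v:
anhydrite: 2900 kg/m³ × 9.8 m/s² × 390 m = 1.108×10^7 Pa = 11.08 MPa
coal seam: 1280 kg/m³ × 9.8 m/s² × 48 m = 6.021×10^5 Pa = 0.6021 MPa
gypsum: 2340 kg/m³ × 9.8 m/s² × 438 m = 1.004×10^7 Pa = 10.04 MPa
andesite: 2736 kg/m³ × 9.8 m/s² × 4320 m = 1.158×10^8 Pa = 115.8 MPa
Total = 11.08 + 0.6021 + 10.04 + 115.8 = 137.56 MPa
Pore pressure P_p = 1000 kg/m³ × 9.8 m/s² × 5196 m = 5.092×10^7 Pa = 50.92 MPa
Effective stress σ' = σ_v − P_p = 137.6 − 50.92 = 86.641 MPa = 0.086641 GPa

0.087 GPa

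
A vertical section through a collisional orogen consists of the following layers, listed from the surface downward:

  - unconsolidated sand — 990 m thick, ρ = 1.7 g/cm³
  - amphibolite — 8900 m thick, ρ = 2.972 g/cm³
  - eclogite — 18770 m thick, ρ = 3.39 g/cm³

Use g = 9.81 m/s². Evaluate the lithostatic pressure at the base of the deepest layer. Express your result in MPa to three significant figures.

unconsolidated sand: 1700 kg/m³ × 9.81 m/s² × 990 m = 1.651×10^7 Pa = 16.51 MPa
amphibolite: 2972 kg/m³ × 9.81 m/s² × 8900 m = 2.595×10^8 Pa = 259.5 MPa
eclogite: 3390 kg/m³ × 9.81 m/s² × 18770 m = 6.242×10^8 Pa = 624.2 MPa
Total = 16.51 + 259.5 + 624.2 = 900.21 MPa

900 MPa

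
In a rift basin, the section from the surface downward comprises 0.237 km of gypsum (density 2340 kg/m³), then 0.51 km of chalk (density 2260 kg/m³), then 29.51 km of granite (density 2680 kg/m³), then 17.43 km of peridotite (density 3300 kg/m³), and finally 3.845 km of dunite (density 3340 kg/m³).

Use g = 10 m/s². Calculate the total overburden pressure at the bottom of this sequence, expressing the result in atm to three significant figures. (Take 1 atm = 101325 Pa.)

gypsum: 2340 kg/m³ × 10 m/s² × 237 m = 5.546×10^6 Pa = 54.73 atm
chalk: 2260 kg/m³ × 10 m/s² × 510 m = 1.153×10^7 Pa = 113.8 atm
granite: 2680 kg/m³ × 10 m/s² × 29510 m = 7.909×10^8 Pa = 7805 atm
peridotite: 3300 kg/m³ × 10 m/s² × 17430 m = 5.752×10^8 Pa = 5677 atm
dunite: 3340 kg/m³ × 10 m/s² × 3845 m = 1.284×10^8 Pa = 1267 atm
Total = 54.73 + 113.8 + 7805 + 5677 + 1267 = 14918 atm

14900 atm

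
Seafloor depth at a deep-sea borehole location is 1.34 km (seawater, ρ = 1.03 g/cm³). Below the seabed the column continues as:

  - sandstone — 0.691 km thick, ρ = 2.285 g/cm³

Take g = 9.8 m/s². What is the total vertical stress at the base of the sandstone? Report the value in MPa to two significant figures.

seawater: 1030 kg/m³ × 9.8 m/s² × 1340 m = 1.353×10^7 Pa = 13.53 MPa
sandstone: 2285 kg/m³ × 9.8 m/s² × 691 m = 1.547×10^7 Pa = 15.47 MPa
Total = 13.53 + 15.47 = 29.000 MPa

29 MPa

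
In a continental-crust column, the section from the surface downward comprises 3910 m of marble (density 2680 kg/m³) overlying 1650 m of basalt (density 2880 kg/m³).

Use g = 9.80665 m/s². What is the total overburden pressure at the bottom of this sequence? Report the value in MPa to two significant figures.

marble: 2680 kg/m³ × 9.80665 m/s² × 3910 m = 1.028×10^8 Pa = 102.8 MPa
basalt: 2880 kg/m³ × 9.80665 m/s² × 1650 m = 4.660×10^7 Pa = 46.60 MPa
Total = 102.8 + 46.60 = 149.36 MPa

150 MPa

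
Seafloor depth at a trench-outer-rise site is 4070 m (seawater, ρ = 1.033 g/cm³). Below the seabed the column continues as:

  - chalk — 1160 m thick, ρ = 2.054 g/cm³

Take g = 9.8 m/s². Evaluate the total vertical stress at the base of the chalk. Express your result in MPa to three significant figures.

seawater: 1033 kg/m³ × 9.8 m/s² × 4070 m = 4.120×10^7 Pa = 41.20 MPa
chalk: 2054 kg/m³ × 9.8 m/s² × 1160 m = 2.335×10^7 Pa = 23.35 MPa
Total = 41.20 + 23.35 = 64.552 MPa

64.6 MPa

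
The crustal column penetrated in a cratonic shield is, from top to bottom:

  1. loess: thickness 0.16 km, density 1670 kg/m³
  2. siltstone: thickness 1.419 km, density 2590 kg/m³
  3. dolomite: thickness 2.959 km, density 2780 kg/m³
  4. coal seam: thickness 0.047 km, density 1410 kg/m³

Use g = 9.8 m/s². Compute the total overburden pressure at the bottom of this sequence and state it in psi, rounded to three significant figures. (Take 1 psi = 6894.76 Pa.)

loess: 1670 kg/m³ × 9.8 m/s² × 160 m = 2.619×10^6 Pa = 379.8 psi
siltstone: 2590 kg/m³ × 9.8 m/s² × 1419 m = 3.602×10^7 Pa = 5224 psi
dolomite: 2780 kg/m³ × 9.8 m/s² × 2959 m = 8.061×10^7 Pa = 11692 psi
coal seam: 1410 kg/m³ × 9.8 m/s² × 47 m = 6.494×10^5 Pa = 94.19 psi
Total = 379.8 + 5224 + 11692 + 94.19 = 17390 psi

17400 psi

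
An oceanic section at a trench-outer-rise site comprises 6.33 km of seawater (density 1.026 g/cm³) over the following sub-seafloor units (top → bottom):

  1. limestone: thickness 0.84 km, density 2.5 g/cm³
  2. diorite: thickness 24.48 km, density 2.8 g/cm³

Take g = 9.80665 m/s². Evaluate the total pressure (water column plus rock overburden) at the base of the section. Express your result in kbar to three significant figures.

7.56 kbar

seawater: 1026 kg/m³ × 9.80665 m/s² × 6330 m = 6.369×10^7 Pa = 0.6369 kbar
limestone: 2500 kg/m³ × 9.80665 m/s² × 840 m = 2.059×10^7 Pa = 0.2059 kbar
diorite: 2800 kg/m³ × 9.80665 m/s² × 24480 m = 6.722×10^8 Pa = 6.722 kbar
Total = 0.6369 + 0.2059 + 6.722 = 7.5647 kbar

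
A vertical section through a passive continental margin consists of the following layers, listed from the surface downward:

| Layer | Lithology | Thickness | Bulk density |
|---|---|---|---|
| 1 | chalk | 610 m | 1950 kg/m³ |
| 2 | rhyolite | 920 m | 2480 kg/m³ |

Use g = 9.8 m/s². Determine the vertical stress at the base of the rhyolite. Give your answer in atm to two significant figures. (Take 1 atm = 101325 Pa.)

chalk: 1950 kg/m³ × 9.8 m/s² × 610 m = 1.166×10^7 Pa = 115.0 atm
rhyolite: 2480 kg/m³ × 9.8 m/s² × 920 m = 2.236×10^7 Pa = 220.7 atm
Total = 115.0 + 220.7 = 335.72 atm

340 atm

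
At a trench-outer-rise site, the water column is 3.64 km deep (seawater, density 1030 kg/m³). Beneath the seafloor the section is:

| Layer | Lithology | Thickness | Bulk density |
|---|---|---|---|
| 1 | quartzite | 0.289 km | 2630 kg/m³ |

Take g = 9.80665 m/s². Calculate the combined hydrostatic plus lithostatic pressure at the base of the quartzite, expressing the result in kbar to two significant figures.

seawater: 1030 kg/m³ × 9.80665 m/s² × 3640 m = 3.677×10^7 Pa = 0.3677 kbar
quartzite: 2630 kg/m³ × 9.80665 m/s² × 289 m = 7.454×10^6 Pa = 0.07454 kbar
Total = 0.3677 + 0.07454 = 0.44221 kbar

0.44 kbar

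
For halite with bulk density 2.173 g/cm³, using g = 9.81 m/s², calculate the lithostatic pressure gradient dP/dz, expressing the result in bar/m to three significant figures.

0.213 bar/m

dP/dz = ρg = 2173 kg/m³ × 9.81 m/s² = 21317 Pa/m
= 21317 Pa/m × (1 bar/m / 1.0000×10^5 Pa/m) = 0.21317 bar/m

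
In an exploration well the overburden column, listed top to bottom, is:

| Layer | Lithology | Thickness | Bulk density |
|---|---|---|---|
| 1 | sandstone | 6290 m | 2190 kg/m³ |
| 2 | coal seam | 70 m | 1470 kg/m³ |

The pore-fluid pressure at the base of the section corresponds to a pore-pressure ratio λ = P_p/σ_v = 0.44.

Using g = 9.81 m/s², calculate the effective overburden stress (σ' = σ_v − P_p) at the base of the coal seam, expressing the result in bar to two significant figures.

Overburden (lithostatic) stress σ_v:
sandstone: 2190 kg/m³ × 9.81 m/s² × 6290 m = 1.351×10^8 Pa = 135.1 MPa
coal seam: 1470 kg/m³ × 9.81 m/s² × 70 m = 1.009×10^6 Pa = 1.009 MPa
Total = 135.1 + 1.009 = 136.14 MPa
Pore pressure P_p = λ·σ_v = 0.44 × 136.1 MPa = 59.90 MPa
Effective stress σ' = σ_v − P_p = 136.1 − 59.90 = 76.240 MPa = 762.40 bar

760 bar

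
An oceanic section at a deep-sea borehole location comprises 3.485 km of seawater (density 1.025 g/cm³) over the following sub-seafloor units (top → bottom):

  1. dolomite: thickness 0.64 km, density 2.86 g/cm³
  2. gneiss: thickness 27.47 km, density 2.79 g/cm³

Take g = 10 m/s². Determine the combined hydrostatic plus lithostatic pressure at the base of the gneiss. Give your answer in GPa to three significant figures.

seawater: 1025 kg/m³ × 10 m/s² × 3485 m = 3.572×10^7 Pa = 0.03572 GPa
dolomite: 2860 kg/m³ × 10 m/s² × 640 m = 1.830×10^7 Pa = 0.01830 GPa
gneiss: 2790 kg/m³ × 10 m/s² × 27470 m = 7.664×10^8 Pa = 0.7664 GPa
Total = 0.03572 + 0.01830 + 0.7664 = 0.82044 GPa

0.820 GPa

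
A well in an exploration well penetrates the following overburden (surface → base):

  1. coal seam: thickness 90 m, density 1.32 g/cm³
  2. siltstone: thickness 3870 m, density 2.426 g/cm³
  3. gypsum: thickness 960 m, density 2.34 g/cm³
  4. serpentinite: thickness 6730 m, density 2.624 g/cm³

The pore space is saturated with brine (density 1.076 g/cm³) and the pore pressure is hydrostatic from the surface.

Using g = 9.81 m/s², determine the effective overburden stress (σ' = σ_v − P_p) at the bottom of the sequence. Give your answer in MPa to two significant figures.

170 MPa

Overburden (lithostatic) stress σ_v:
coal seam: 1320 kg/m³ × 9.81 m/s² × 90 m = 1.165×10^6 Pa = 1.165 MPa
siltstone: 2426 kg/m³ × 9.81 m/s² × 3870 m = 9.210×10^7 Pa = 92.10 MPa
gypsum: 2340 kg/m³ × 9.81 m/s² × 960 m = 2.204×10^7 Pa = 22.04 MPa
serpentinite: 2624 kg/m³ × 9.81 m/s² × 6730 m = 1.732×10^8 Pa = 173.2 MPa
Total = 1.165 + 92.10 + 22.04 + 173.2 = 288.54 MPa
Pore pressure P_p = 1076 kg/m³ × 9.81 m/s² × 11650 m = 1.230×10^8 Pa = 123.0 MPa
Effective stress σ' = σ_v − P_p = 288.5 − 123.0 = 165.57 MPa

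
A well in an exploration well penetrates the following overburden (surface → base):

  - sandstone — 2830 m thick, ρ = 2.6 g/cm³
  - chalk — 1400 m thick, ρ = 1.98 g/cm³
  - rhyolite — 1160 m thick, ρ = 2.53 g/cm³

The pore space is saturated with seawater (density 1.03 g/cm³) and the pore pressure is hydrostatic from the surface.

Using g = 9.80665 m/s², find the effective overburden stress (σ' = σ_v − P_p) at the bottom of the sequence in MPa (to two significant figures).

Overburden (lithostatic) stress σ_v:
sandstone: 2600 kg/m³ × 9.80665 m/s² × 2830 m = 7.216×10^7 Pa = 72.16 MPa
chalk: 1980 kg/m³ × 9.80665 m/s² × 1400 m = 2.718×10^7 Pa = 27.18 MPa
rhyolite: 2530 kg/m³ × 9.80665 m/s² × 1160 m = 2.878×10^7 Pa = 28.78 MPa
Total = 72.16 + 27.18 + 28.78 = 128.12 MPa
Pore pressure P_p = 1030 kg/m³ × 9.80665 m/s² × 5390 m = 5.444×10^7 Pa = 54.44 MPa
Effective stress σ' = σ_v − P_p = 128.1 − 54.44 = 73.678 MPa

74 MPa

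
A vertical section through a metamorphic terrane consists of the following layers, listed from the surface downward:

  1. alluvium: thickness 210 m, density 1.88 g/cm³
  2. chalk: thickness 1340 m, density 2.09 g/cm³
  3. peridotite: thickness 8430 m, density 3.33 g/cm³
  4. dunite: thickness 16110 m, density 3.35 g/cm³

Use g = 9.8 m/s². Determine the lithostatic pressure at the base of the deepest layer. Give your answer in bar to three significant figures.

8350 bar

alluvium: 1880 kg/m³ × 9.8 m/s² × 210 m = 3.869×10^6 Pa = 38.69 bar
chalk: 2090 kg/m³ × 9.8 m/s² × 1340 m = 2.745×10^7 Pa = 274.5 bar
peridotite: 3330 kg/m³ × 9.8 m/s² × 8430 m = 2.751×10^8 Pa = 2751 bar
dunite: 3350 kg/m³ × 9.8 m/s² × 16110 m = 5.289×10^8 Pa = 5289 bar
Total = 38.69 + 274.5 + 2751 + 5289 = 8353.1 bar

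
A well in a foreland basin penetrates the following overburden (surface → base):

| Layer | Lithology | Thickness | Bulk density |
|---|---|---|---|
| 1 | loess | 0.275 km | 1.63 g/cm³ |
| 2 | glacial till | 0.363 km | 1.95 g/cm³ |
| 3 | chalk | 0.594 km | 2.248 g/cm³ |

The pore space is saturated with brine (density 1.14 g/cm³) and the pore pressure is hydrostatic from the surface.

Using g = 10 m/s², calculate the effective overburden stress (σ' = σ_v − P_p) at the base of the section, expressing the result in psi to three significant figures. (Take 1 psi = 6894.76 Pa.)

1580 psi

Overburden (lithostatic) stress σ_v:
loess: 1630 kg/m³ × 10 m/s² × 275 m = 4.482×10^6 Pa = 4.482 MPa
glacial till: 1950 kg/m³ × 10 m/s² × 363 m = 7.079×10^6 Pa = 7.079 MPa
chalk: 2248 kg/m³ × 10 m/s² × 594 m = 1.335×10^7 Pa = 13.35 MPa
Total = 4.482 + 7.079 + 13.35 = 24.914 MPa
Pore pressure P_p = 1140 kg/m³ × 10 m/s² × 1232 m = 1.404×10^7 Pa = 14.04 MPa
Effective stress σ' = σ_v − P_p = 24.91 − 14.04 = 10.869 MPa = 1576.5 psi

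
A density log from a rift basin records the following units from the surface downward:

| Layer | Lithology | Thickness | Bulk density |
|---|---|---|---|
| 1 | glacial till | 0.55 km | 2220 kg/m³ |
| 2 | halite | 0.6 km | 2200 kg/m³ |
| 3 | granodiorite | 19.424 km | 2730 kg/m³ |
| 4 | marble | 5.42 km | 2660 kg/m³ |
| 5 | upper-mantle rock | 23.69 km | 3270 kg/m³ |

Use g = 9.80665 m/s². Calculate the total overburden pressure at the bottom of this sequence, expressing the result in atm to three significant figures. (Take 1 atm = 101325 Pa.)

14300 atm

glacial till: 2220 kg/m³ × 9.80665 m/s² × 550 m = 1.197×10^7 Pa = 118.2 atm
halite: 2200 kg/m³ × 9.80665 m/s² × 600 m = 1.294×10^7 Pa = 127.8 atm
granodiorite: 2730 kg/m³ × 9.80665 m/s² × 19424 m = 5.200×10^8 Pa = 5132 atm
marble: 2660 kg/m³ × 9.80665 m/s² × 5420 m = 1.414×10^8 Pa = 1395 atm
upper-mantle rock: 3270 kg/m³ × 9.80665 m/s² × 23690 m = 7.597×10^8 Pa = 7498 atm
Total = 118.2 + 127.8 + 5132 + 1395 + 7498 = 14271 atm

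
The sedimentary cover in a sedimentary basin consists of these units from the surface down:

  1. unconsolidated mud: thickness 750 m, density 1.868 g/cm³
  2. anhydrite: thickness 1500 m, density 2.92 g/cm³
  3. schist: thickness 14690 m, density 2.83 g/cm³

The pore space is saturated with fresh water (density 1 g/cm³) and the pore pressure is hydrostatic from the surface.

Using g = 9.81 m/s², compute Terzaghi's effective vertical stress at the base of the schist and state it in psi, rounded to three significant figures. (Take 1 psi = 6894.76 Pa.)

43300 psi

Overburden (lithostatic) stress σ_v:
unconsolidated mud: 1868 kg/m³ × 9.81 m/s² × 750 m = 1.374×10^7 Pa = 13.74 MPa
anhydrite: 2920 kg/m³ × 9.81 m/s² × 1500 m = 4.297×10^7 Pa = 42.97 MPa
schist: 2830 kg/m³ × 9.81 m/s² × 14690 m = 4.078×10^8 Pa = 407.8 MPa
Total = 13.74 + 42.97 + 407.8 = 464.54 MPa
Pore pressure P_p = 1000 kg/m³ × 9.81 m/s² × 16940 m = 1.662×10^8 Pa = 166.2 MPa
Effective stress σ' = σ_v − P_p = 464.5 − 166.2 = 298.36 MPa = 43273 psi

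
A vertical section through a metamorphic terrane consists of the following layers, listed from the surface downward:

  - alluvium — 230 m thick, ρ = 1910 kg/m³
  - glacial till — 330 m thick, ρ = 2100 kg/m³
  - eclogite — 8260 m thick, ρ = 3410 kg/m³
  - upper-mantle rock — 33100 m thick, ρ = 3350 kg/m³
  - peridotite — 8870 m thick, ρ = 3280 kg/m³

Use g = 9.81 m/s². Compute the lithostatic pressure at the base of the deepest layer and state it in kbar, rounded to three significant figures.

alluvium: 1910 kg/m³ × 9.81 m/s² × 230 m = 4.310×10^6 Pa = 0.04310 kbar
glacial till: 2100 kg/m³ × 9.81 m/s² × 330 m = 6.798×10^6 Pa = 0.06798 kbar
eclogite: 3410 kg/m³ × 9.81 m/s² × 8260 m = 2.763×10^8 Pa = 2.763 kbar
upper-mantle rock: 3350 kg/m³ × 9.81 m/s² × 33100 m = 1.088×10^9 Pa = 10.88 kbar
peridotite: 3280 kg/m³ × 9.81 m/s² × 8870 m = 2.854×10^8 Pa = 2.854 kbar
Total = 0.04310 + 0.06798 + 2.763 + 10.88 + 2.854 = 16.606 kbar

16.6 kbar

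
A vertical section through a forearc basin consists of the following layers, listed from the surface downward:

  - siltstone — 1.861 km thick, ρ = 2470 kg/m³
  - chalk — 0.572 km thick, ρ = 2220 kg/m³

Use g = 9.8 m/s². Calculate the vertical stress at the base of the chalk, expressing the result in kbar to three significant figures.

siltstone: 2470 kg/m³ × 9.8 m/s² × 1861 m = 4.505×10^7 Pa = 0.4505 kbar
chalk: 2220 kg/m³ × 9.8 m/s² × 572 m = 1.244×10^7 Pa = 0.1244 kbar
Total = 0.4505 + 0.1244 = 0.57492 kbar

0.575 kbar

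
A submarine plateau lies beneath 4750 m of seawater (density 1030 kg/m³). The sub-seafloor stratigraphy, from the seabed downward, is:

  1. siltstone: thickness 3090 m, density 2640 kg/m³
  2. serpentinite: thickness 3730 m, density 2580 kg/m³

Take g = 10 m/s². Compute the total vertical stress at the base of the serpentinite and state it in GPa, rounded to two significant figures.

0.23 GPa

seawater: 1030 kg/m³ × 10 m/s² × 4750 m = 4.893×10^7 Pa = 0.04893 GPa
siltstone: 2640 kg/m³ × 10 m/s² × 3090 m = 8.158×10^7 Pa = 0.08158 GPa
serpentinite: 2580 kg/m³ × 10 m/s² × 3730 m = 9.623×10^7 Pa = 0.09623 GPa
Total = 0.04893 + 0.08158 + 0.09623 = 0.22674 GPa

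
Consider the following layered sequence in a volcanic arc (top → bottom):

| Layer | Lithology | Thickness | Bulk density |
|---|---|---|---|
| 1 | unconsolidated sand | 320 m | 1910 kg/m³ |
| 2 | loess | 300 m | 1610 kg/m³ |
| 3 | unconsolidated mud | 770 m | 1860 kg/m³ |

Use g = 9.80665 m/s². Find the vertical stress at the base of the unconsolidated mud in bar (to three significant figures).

unconsolidated sand: 1910 kg/m³ × 9.80665 m/s² × 320 m = 5.994×10^6 Pa = 59.94 bar
loess: 1610 kg/m³ × 9.80665 m/s² × 300 m = 4.737×10^6 Pa = 47.37 bar
unconsolidated mud: 1860 kg/m³ × 9.80665 m/s² × 770 m = 1.405×10^7 Pa = 140.5 bar
Total = 59.94 + 47.37 + 140.5 = 247.76 bar

248 bar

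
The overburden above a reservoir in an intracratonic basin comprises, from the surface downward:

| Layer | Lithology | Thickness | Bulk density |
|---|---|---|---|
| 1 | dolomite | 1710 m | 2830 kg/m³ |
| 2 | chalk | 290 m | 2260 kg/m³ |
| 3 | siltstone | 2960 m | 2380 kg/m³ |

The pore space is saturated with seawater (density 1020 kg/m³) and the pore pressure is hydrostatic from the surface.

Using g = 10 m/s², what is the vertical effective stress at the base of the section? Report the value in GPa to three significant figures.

Overburden (lithostatic) stress σ_v:
dolomite: 2830 kg/m³ × 10 m/s² × 1710 m = 4.839×10^7 Pa = 48.39 MPa
chalk: 2260 kg/m³ × 10 m/s² × 290 m = 6.554×10^6 Pa = 6.554 MPa
siltstone: 2380 kg/m³ × 10 m/s² × 2960 m = 7.045×10^7 Pa = 70.45 MPa
Total = 48.39 + 6.554 + 70.45 = 125.39 MPa
Pore pressure P_p = 1020 kg/m³ × 10 m/s² × 4960 m = 5.059×10^7 Pa = 50.59 MPa
Effective stress σ' = σ_v − P_p = 125.4 − 50.59 = 74.803 MPa = 0.074803 GPa

0.0748 GPa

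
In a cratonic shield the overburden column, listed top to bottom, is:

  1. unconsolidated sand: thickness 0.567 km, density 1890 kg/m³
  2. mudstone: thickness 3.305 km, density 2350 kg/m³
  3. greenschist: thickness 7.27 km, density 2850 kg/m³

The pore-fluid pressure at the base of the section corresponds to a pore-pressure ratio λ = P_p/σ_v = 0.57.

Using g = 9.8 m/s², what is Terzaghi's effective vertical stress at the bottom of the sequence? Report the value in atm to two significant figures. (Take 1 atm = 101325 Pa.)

Overburden (lithostatic) stress σ_v:
unconsolidated sand: 1890 kg/m³ × 9.8 m/s² × 567 m = 1.050×10^7 Pa = 10.50 MPa
mudstone: 2350 kg/m³ × 9.8 m/s² × 3305 m = 7.611×10^7 Pa = 76.11 MPa
greenschist: 2850 kg/m³ × 9.8 m/s² × 7270 m = 2.031×10^8 Pa = 203.1 MPa
Total = 10.50 + 76.11 + 203.1 = 289.67 MPa
Pore pressure P_p = λ·σ_v = 0.57 × 289.7 MPa = 165.1 MPa
Effective stress σ' = σ_v − P_p = 289.7 − 165.1 = 124.56 MPa = 1229.3 atm

1200 atm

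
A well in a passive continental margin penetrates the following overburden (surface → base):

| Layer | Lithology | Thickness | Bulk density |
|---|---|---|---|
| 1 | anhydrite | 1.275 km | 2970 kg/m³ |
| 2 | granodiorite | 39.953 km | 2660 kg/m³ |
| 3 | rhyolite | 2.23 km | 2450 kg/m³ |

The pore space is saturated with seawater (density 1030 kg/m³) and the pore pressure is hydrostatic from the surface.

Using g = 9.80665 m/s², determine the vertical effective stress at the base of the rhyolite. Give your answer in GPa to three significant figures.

Overburden (lithostatic) stress σ_v:
anhydrite: 2970 kg/m³ × 9.80665 m/s² × 1275 m = 3.714×10^7 Pa = 37.14 MPa
granodiorite: 2660 kg/m³ × 9.80665 m/s² × 39953 m = 1.042×10^9 Pa = 1042 MPa
rhyolite: 2450 kg/m³ × 9.80665 m/s² × 2230 m = 5.358×10^7 Pa = 53.58 MPa
Total = 37.14 + 1042 + 53.58 = 1132.9 MPa
Pore pressure P_p = 1030 kg/m³ × 9.80665 m/s² × 43458 m = 4.390×10^8 Pa = 439.0 MPa
Effective stress σ' = σ_v − P_p = 1133 − 439.0 = 693.95 MPa = 0.69395 GPa

0.694 GPa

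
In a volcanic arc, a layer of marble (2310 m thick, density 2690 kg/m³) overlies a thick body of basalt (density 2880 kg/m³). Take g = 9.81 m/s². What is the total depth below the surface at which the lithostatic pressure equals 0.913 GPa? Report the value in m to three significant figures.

Pressure at base of upper layers: 2690×9.81×2310 = 6.096×10^7 Pa = 0.06096 GPa
Remaining pressure to be supplied by basalt: 9.130×10^8 − 6.096×10^7 = 8.520×10^8 Pa
Additional depth in basalt = 8.520×10^8 Pa / (2880 kg/m³ × 9.81 m/s²) = 30158 m
Total depth = 2310 m + 30158 m = 32468 m

32500 m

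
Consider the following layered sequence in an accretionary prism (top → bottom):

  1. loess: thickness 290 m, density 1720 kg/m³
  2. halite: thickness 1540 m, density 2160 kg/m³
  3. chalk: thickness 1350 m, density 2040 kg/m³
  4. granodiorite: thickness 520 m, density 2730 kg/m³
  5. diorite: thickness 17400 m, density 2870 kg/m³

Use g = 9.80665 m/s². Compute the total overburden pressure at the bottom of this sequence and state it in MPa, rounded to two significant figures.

570 MPa

loess: 1720 kg/m³ × 9.80665 m/s² × 290 m = 4.892×10^6 Pa = 4.892 MPa
halite: 2160 kg/m³ × 9.80665 m/s² × 1540 m = 3.262×10^7 Pa = 32.62 MPa
chalk: 2040 kg/m³ × 9.80665 m/s² × 1350 m = 2.701×10^7 Pa = 27.01 MPa
granodiorite: 2730 kg/m³ × 9.80665 m/s² × 520 m = 1.392×10^7 Pa = 13.92 MPa
diorite: 2870 kg/m³ × 9.80665 m/s² × 17400 m = 4.897×10^8 Pa = 489.7 MPa
Total = 4.892 + 32.62 + 27.01 + 13.92 + 489.7 = 568.17 MPa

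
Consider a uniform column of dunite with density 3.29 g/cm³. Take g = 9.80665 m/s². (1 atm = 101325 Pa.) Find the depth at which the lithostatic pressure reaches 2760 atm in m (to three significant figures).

h = P/(ρg) = 2760 atm / (3290 kg/m³ × 9.80665 m/s²) = 2.797×10^8 Pa / 32264 Pa/m = 8667.8 m

8670 m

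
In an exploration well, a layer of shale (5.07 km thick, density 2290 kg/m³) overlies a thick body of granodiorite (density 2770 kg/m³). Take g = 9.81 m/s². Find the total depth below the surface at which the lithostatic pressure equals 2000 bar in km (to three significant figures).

8.24 km

Pressure at base of upper layers: 2290×9.81×5070 = 1.139×10^8 Pa = 1139 bar
Remaining pressure to be supplied by granodiorite: 2.000×10^8 − 1.139×10^8 = 8.610×10^7 Pa
Additional depth in granodiorite = 8.610×10^7 Pa / (2770 kg/m³ × 9.81 m/s²) = 3168.6 m
Total depth = 5070 m + 3168.6 m = 8238.6 m
= 8.2386 km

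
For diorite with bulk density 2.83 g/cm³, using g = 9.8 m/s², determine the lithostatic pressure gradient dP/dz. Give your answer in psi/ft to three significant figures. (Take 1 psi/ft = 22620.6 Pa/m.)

dP/dz = ρg = 2830 kg/m³ × 9.8 m/s² = 27734 Pa/m
= 27734 Pa/m × (1 psi/ft / 22621 Pa/m) = 1.2261 psi/ft

1.23 psi/ft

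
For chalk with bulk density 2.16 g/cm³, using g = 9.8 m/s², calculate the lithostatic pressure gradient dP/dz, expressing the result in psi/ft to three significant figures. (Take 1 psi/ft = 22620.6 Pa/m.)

dP/dz = ρg = 2160 kg/m³ × 9.8 m/s² = 21168 Pa/m
= 21168 Pa/m × (1 psi/ft / 22621 Pa/m) = 0.93578 psi/ft

0.936 psi/ft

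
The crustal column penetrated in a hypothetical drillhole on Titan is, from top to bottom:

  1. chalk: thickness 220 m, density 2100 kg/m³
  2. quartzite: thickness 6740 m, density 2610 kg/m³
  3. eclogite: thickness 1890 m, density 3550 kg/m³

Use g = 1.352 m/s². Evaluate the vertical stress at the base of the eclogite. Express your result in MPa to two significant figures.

chalk: 2100 kg/m³ × 1.352 m/s² × 220 m = 6.246×10^5 Pa = 0.6246 MPa
quartzite: 2610 kg/m³ × 1.352 m/s² × 6740 m = 2.378×10^7 Pa = 23.78 MPa
eclogite: 3550 kg/m³ × 1.352 m/s² × 1890 m = 9.071×10^6 Pa = 9.071 MPa
Total = 0.6246 + 23.78 + 9.071 = 33.479 MPa

33 MPa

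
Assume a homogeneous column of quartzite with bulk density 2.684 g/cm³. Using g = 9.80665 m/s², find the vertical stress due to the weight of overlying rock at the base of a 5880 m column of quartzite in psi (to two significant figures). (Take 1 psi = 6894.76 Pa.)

quartzite: 2684 kg/m³ × 9.80665 m/s² × 5880 m = 1.548×10^8 Pa = 22447 psi

22000 psi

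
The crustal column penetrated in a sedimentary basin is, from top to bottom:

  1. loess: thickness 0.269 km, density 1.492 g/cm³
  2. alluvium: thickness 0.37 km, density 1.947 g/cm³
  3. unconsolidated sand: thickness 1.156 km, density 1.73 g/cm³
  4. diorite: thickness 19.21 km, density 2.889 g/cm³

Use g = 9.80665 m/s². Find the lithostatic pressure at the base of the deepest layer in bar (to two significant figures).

5700 bar

loess: 1492 kg/m³ × 9.80665 m/s² × 269 m = 3.936×10^6 Pa = 39.36 bar
alluvium: 1947 kg/m³ × 9.80665 m/s² × 370 m = 7.065×10^6 Pa = 70.65 bar
unconsolidated sand: 1730 kg/m³ × 9.80665 m/s² × 1156 m = 1.961×10^7 Pa = 196.1 bar
diorite: 2889 kg/m³ × 9.80665 m/s² × 19210 m = 5.442×10^8 Pa = 5442 bar
Total = 39.36 + 70.65 + 196.1 + 5442 = 5748.6 bar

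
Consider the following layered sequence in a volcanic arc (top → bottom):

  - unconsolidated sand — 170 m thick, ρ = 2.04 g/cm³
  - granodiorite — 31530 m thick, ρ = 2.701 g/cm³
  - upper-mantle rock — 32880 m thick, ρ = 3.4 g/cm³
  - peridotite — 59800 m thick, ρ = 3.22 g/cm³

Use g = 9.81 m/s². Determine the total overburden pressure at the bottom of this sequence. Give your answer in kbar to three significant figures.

38.2 kbar

unconsolidated sand: 2040 kg/m³ × 9.81 m/s² × 170 m = 3.402×10^6 Pa = 0.03402 kbar
granodiorite: 2701 kg/m³ × 9.81 m/s² × 31530 m = 8.354×10^8 Pa = 8.354 kbar
upper-mantle rock: 3400 kg/m³ × 9.81 m/s² × 32880 m = 1.097×10^9 Pa = 10.97 kbar
peridotite: 3220 kg/m³ × 9.81 m/s² × 59800 m = 1.889×10^9 Pa = 18.89 kbar
Total = 0.03402 + 8.354 + 10.97 + 18.89 = 38.245 kbar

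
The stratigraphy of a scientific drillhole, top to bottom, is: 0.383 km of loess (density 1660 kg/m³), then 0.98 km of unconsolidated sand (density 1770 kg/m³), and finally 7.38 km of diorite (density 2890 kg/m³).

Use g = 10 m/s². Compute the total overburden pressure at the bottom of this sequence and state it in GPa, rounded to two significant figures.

loess: 1660 kg/m³ × 10 m/s² × 383 m = 6.358×10^6 Pa = 6.358×10^-3 GPa
unconsolidated sand: 1770 kg/m³ × 10 m/s² × 980 m = 1.735×10^7 Pa = 0.01735 GPa
diorite: 2890 kg/m³ × 10 m/s² × 7380 m = 2.133×10^8 Pa = 0.2133 GPa
Total = 6.358×10^-3 + 0.01735 + 0.2133 = 0.23699 GPa

0.24 GPa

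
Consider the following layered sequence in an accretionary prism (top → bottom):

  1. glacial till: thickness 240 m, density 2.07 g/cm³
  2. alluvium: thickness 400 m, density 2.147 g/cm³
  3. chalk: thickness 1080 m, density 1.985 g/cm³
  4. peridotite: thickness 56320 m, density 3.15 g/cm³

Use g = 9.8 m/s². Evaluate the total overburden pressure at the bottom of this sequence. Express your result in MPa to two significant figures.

glacial till: 2070 kg/m³ × 9.8 m/s² × 240 m = 4.869×10^6 Pa = 4.869 MPa
alluvium: 2147 kg/m³ × 9.8 m/s² × 400 m = 8.416×10^6 Pa = 8.416 MPa
chalk: 1985 kg/m³ × 9.8 m/s² × 1080 m = 2.101×10^7 Pa = 21.01 MPa
peridotite: 3150 kg/m³ × 9.8 m/s² × 56320 m = 1.739×10^9 Pa = 1739 MPa
Total = 4.869 + 8.416 + 21.01 + 1739 = 1772.9 MPa

1800 MPa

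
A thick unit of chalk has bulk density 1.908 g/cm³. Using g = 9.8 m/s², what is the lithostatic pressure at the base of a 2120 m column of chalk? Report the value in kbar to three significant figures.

0.396 kbar

chalk: 1908 kg/m³ × 9.8 m/s² × 2120 m = 3.964×10^7 Pa = 0.3964 kbar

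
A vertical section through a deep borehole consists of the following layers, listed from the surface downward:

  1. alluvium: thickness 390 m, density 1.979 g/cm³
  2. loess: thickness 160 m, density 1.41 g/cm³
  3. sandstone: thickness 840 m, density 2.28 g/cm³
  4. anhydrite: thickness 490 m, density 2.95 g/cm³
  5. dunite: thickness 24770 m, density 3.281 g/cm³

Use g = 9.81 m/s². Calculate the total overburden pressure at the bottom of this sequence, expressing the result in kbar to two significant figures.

alluvium: 1979 kg/m³ × 9.81 m/s² × 390 m = 7.571×10^6 Pa = 0.07571 kbar
loess: 1410 kg/m³ × 9.81 m/s² × 160 m = 2.213×10^6 Pa = 0.02213 kbar
sandstone: 2280 kg/m³ × 9.81 m/s² × 840 m = 1.879×10^7 Pa = 0.1879 kbar
anhydrite: 2950 kg/m³ × 9.81 m/s² × 490 m = 1.418×10^7 Pa = 0.1418 kbar
dunite: 3281 kg/m³ × 9.81 m/s² × 24770 m = 7.973×10^8 Pa = 7.973 kbar
Total = 0.07571 + 0.02213 + 0.1879 + 0.1418 + 7.973 = 8.4002 kbar

8.4 kbar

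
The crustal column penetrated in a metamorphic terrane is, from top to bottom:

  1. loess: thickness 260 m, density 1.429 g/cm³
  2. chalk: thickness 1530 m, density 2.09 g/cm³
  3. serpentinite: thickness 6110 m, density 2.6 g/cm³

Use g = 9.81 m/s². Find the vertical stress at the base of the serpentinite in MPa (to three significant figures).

loess: 1429 kg/m³ × 9.81 m/s² × 260 m = 3.645×10^6 Pa = 3.645 MPa
chalk: 2090 kg/m³ × 9.81 m/s² × 1530 m = 3.137×10^7 Pa = 31.37 MPa
serpentinite: 2600 kg/m³ × 9.81 m/s² × 6110 m = 1.558×10^8 Pa = 155.8 MPa
Total = 3.645 + 31.37 + 155.8 = 190.86 MPa

191 MPa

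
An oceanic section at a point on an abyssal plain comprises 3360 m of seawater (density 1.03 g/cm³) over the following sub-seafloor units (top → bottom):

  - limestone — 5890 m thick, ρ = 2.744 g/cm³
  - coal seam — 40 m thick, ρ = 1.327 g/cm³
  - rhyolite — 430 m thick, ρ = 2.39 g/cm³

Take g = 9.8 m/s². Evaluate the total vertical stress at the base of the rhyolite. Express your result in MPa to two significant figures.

seawater: 1030 kg/m³ × 9.8 m/s² × 3360 m = 3.392×10^7 Pa = 33.92 MPa
limestone: 2744 kg/m³ × 9.8 m/s² × 5890 m = 1.584×10^8 Pa = 158.4 MPa
coal seam: 1327 kg/m³ × 9.8 m/s² × 40 m = 5.202×10^5 Pa = 0.5202 MPa
rhyolite: 2390 kg/m³ × 9.8 m/s² × 430 m = 1.007×10^7 Pa = 10.07 MPa
Total = 33.92 + 158.4 + 0.5202 + 10.07 = 202.90 MPa

200 MPa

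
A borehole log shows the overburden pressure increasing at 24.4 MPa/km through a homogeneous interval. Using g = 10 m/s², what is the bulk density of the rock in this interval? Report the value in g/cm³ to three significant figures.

2.44 g/cm³

ρ = (dP/dz)/g = 24.4 MPa/km / 10 m/s² = 24400 Pa/m / 10 m/s² = 2440.0 kg/m³
= 2.440 g/cm³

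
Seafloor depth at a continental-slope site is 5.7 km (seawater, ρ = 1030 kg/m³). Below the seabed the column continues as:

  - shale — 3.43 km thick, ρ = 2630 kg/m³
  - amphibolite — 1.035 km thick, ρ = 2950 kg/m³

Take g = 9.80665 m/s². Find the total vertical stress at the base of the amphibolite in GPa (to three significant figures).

seawater: 1030 kg/m³ × 9.80665 m/s² × 5700 m = 5.757×10^7 Pa = 0.05757 GPa
shale: 2630 kg/m³ × 9.80665 m/s² × 3430 m = 8.846×10^7 Pa = 0.08846 GPa
amphibolite: 2950 kg/m³ × 9.80665 m/s² × 1035 m = 2.994×10^7 Pa = 0.02994 GPa
Total = 0.05757 + 0.08846 + 0.02994 = 0.17598 GPa

0.176 GPa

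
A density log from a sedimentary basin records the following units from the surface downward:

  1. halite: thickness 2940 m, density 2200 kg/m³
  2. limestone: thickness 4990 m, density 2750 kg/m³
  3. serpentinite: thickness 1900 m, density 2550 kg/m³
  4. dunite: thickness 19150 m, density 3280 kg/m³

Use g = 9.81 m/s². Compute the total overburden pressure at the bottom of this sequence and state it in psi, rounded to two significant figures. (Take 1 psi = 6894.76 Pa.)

120000 psi

halite: 2200 kg/m³ × 9.81 m/s² × 2940 m = 6.345×10^7 Pa = 9203 psi
limestone: 2750 kg/m³ × 9.81 m/s² × 4990 m = 1.346×10^8 Pa = 19525 psi
serpentinite: 2550 kg/m³ × 9.81 m/s² × 1900 m = 4.753×10^7 Pa = 6894 psi
dunite: 3280 kg/m³ × 9.81 m/s² × 19150 m = 6.162×10^8 Pa = 89370 psi
Total = 9203 + 19525 + 6894 + 89370 = 1.2499×10^5 psi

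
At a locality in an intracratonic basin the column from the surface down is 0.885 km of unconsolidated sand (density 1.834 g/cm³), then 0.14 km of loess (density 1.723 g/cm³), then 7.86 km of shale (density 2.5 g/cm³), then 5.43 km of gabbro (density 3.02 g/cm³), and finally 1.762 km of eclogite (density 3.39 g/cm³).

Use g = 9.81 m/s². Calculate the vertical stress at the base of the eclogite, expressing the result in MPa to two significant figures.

unconsolidated sand: 1834 kg/m³ × 9.81 m/s² × 885 m = 1.592×10^7 Pa = 15.92 MPa
loess: 1723 kg/m³ × 9.81 m/s² × 140 m = 2.366×10^6 Pa = 2.366 MPa
shale: 2500 kg/m³ × 9.81 m/s² × 7860 m = 1.928×10^8 Pa = 192.8 MPa
gabbro: 3020 kg/m³ × 9.81 m/s² × 5430 m = 1.609×10^8 Pa = 160.9 MPa
eclogite: 3390 kg/m³ × 9.81 m/s² × 1762 m = 5.860×10^7 Pa = 58.60 MPa
Total = 15.92 + 2.366 + 192.8 + 160.9 + 58.60 = 430.52 MPa

430 MPa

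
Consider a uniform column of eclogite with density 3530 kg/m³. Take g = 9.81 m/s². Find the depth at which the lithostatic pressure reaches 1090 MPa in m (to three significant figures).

h = P/(ρg) = 1090 MPa / (3530 kg/m³ × 9.81 m/s²) = 1.090×10^9 Pa / 34629 Pa/m = 31476 m

31500 m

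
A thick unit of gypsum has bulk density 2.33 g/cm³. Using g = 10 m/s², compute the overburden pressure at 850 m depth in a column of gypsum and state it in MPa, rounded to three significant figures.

19.8 MPa

gypsum: 2330 kg/m³ × 10 m/s² × 850 m = 1.980×10^7 Pa = 19.80 MPa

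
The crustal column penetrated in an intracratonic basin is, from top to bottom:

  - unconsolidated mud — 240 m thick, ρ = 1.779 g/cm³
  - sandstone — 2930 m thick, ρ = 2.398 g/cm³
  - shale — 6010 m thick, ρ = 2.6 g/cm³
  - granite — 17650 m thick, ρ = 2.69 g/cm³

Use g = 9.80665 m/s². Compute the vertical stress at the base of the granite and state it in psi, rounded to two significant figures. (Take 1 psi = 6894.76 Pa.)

100000 psi

unconsolidated mud: 1779 kg/m³ × 9.80665 m/s² × 240 m = 4.187×10^6 Pa = 607.3 psi
sandstone: 2398 kg/m³ × 9.80665 m/s² × 2930 m = 6.890×10^7 Pa = 9994 psi
shale: 2600 kg/m³ × 9.80665 m/s² × 6010 m = 1.532×10^8 Pa = 22225 psi
granite: 2690 kg/m³ × 9.80665 m/s² × 17650 m = 4.656×10^8 Pa = 67530 psi
Total = 607.3 + 9994 + 22225 + 67530 = 1.0036×10^5 psi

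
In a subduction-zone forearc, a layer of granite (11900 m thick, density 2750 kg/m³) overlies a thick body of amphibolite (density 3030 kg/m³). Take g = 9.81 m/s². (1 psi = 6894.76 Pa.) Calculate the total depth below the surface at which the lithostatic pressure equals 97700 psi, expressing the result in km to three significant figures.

23.8 km

Pressure at base of upper layers: 2750×9.81×11900 = 3.210×10^8 Pa = 46562 psi
Remaining pressure to be supplied by amphibolite: 6.736×10^8 − 3.210×10^8 = 3.526×10^8 Pa
Additional depth in amphibolite = 3.526×10^8 Pa / (3030 kg/m³ × 9.81 m/s²) = 11862 m
Total depth = 11900 m + 11862 m = 23762 m
= 23.762 km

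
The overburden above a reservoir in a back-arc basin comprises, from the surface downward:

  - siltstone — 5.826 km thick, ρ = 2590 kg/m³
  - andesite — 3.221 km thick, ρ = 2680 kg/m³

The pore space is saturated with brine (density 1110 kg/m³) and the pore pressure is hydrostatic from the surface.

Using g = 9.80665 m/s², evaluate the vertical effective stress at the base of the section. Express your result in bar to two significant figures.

1300 bar

Overburden (lithostatic) stress σ_v:
siltstone: 2590 kg/m³ × 9.80665 m/s² × 5826 m = 1.480×10^8 Pa = 148.0 MPa
andesite: 2680 kg/m³ × 9.80665 m/s² × 3221 m = 8.465×10^7 Pa = 84.65 MPa
Total = 148.0 + 84.65 = 232.63 MPa
Pore pressure P_p = 1110 kg/m³ × 9.80665 m/s² × 9047 m = 9.848×10^7 Pa = 98.48 MPa
Effective stress σ' = σ_v − P_p = 232.6 − 98.48 = 134.15 MPa = 1341.5 bar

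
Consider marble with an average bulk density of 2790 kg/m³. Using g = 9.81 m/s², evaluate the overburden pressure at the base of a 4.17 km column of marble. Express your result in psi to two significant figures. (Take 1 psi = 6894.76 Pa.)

marble: 2790 kg/m³ × 9.81 m/s² × 4170 m = 1.141×10^8 Pa = 16554 psi

17000 psi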